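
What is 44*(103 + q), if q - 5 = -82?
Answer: 1144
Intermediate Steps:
q = -77 (q = 5 - 82 = -77)
44*(103 + q) = 44*(103 - 77) = 44*26 = 1144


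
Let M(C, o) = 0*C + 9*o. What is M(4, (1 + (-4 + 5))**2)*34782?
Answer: 1252152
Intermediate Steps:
M(C, o) = 9*o (M(C, o) = 0 + 9*o = 9*o)
M(4, (1 + (-4 + 5))**2)*34782 = (9*(1 + (-4 + 5))**2)*34782 = (9*(1 + 1)**2)*34782 = (9*2**2)*34782 = (9*4)*34782 = 36*34782 = 1252152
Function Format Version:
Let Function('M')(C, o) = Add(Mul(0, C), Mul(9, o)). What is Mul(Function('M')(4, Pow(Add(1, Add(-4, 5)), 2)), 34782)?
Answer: 1252152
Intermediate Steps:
Function('M')(C, o) = Mul(9, o) (Function('M')(C, o) = Add(0, Mul(9, o)) = Mul(9, o))
Mul(Function('M')(4, Pow(Add(1, Add(-4, 5)), 2)), 34782) = Mul(Mul(9, Pow(Add(1, Add(-4, 5)), 2)), 34782) = Mul(Mul(9, Pow(Add(1, 1), 2)), 34782) = Mul(Mul(9, Pow(2, 2)), 34782) = Mul(Mul(9, 4), 34782) = Mul(36, 34782) = 1252152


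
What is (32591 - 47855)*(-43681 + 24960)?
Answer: 285757344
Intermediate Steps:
(32591 - 47855)*(-43681 + 24960) = -15264*(-18721) = 285757344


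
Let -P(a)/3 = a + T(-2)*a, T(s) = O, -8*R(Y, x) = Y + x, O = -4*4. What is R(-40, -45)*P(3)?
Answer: 11475/8 ≈ 1434.4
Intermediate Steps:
O = -16
R(Y, x) = -Y/8 - x/8 (R(Y, x) = -(Y + x)/8 = -Y/8 - x/8)
T(s) = -16
P(a) = 45*a (P(a) = -3*(a - 16*a) = -(-45)*a = 45*a)
R(-40, -45)*P(3) = (-1/8*(-40) - 1/8*(-45))*(45*3) = (5 + 45/8)*135 = (85/8)*135 = 11475/8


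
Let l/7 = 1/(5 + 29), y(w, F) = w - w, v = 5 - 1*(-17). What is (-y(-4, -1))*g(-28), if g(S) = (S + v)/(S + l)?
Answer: 0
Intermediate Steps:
v = 22 (v = 5 + 17 = 22)
y(w, F) = 0
l = 7/34 (l = 7/(5 + 29) = 7/34 ≈ 0.20588)
g(S) = (22 + S)/(7/34 + S) (g(S) = (S + 22)/(S + 7/34) = (22 + S)/(7/34 + S))
(-y(-4, -1))*g(-28) = (-1*0)*(34*(22 - 28)/(7 + 34*(-28))) = 0*(34*(-6)/(7 - 952)) = 0*(34*(-6)/(-945)) = 0*(34*(-1/945)*(-6)) = 0*(68/315) = 0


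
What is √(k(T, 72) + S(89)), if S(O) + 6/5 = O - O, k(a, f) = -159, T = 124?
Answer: 3*I*√445/5 ≈ 12.657*I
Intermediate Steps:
S(O) = -6/5 (S(O) = -6/5 + (O - O) = -6/5 + 0 = -6/5)
√(k(T, 72) + S(89)) = √(-159 - 6/5) = √(-801/5) = 3*I*√445/5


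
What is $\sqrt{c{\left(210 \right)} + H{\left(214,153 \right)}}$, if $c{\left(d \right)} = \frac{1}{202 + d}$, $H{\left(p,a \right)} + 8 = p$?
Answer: $\frac{\sqrt{8741919}}{206} \approx 14.353$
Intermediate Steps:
$H{\left(p,a \right)} = -8 + p$
$\sqrt{c{\left(210 \right)} + H{\left(214,153 \right)}} = \sqrt{\frac{1}{202 + 210} + \left(-8 + 214\right)} = \sqrt{\frac{1}{412} + 206} = \sqrt{\frac{84873}{412}} = \frac{\sqrt{8741919}}{206}$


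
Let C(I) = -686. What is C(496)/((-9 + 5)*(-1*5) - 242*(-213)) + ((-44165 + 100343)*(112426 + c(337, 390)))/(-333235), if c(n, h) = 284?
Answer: -32650698144629/1718359601 ≈ -19001.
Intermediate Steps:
C(496)/((-9 + 5)*(-1*5) - 242*(-213)) + ((-44165 + 100343)*(112426 + c(337, 390)))/(-333235) = -686/((-9 + 5)*(-1*5) - 242*(-213)) + ((-44165 + 100343)*(112426 + 284))/(-333235) = -686/(-4*(-5) + 51546) + (56178*112710)*(-1/333235) = -686/(20 + 51546) + 6331822380*(-1/333235) = -686/51566 - 1266364476/66647 = -686*1/51566 - 1266364476/66647 = -343/25783 - 1266364476/66647 = -32650698144629/1718359601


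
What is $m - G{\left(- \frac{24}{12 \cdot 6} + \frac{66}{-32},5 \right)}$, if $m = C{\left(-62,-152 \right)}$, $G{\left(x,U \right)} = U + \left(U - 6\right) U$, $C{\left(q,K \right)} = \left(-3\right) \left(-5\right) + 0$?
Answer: $15$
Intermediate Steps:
$C{\left(q,K \right)} = 15$ ($C{\left(q,K \right)} = 15 + 0 = 15$)
$G{\left(x,U \right)} = U + U \left(-6 + U\right)$ ($G{\left(x,U \right)} = U + \left(-6 + U\right) U = U + U \left(-6 + U\right)$)
$m = 15$
$m - G{\left(- \frac{24}{12 \cdot 6} + \frac{66}{-32},5 \right)} = 15 - 5 \left(-5 + 5\right) = 15 - 5 \cdot 0 = 15 - 0 = 15 + 0 = 15$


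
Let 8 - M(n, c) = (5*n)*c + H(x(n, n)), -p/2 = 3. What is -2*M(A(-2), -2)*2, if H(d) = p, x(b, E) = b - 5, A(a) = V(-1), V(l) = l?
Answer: -16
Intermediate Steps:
A(a) = -1
x(b, E) = -5 + b
p = -6 (p = -2*3 = -6)
H(d) = -6
M(n, c) = 14 - 5*c*n (M(n, c) = 8 - ((5*n)*c - 6) = 8 - (5*c*n - 6) = 8 - (-6 + 5*c*n) = 8 + (6 - 5*c*n) = 14 - 5*c*n)
-2*M(A(-2), -2)*2 = -2*(14 - 5*(-2)*(-1))*2 = -2*(14 - 10)*2 = -2*4*2 = -8*2 = -16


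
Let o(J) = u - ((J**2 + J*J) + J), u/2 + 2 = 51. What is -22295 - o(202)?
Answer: 59417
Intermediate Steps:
u = 98 (u = -4 + 2*51 = -4 + 102 = 98)
o(J) = 98 - J - 2*J**2 (o(J) = 98 - ((J**2 + J*J) + J) = 98 - ((J**2 + J**2) + J) = 98 - (2*J**2 + J) = 98 - (J + 2*J**2) = 98 + (-J - 2*J**2) = 98 - J - 2*J**2)
-22295 - o(202) = -22295 - (98 - 1*202 - 2*202**2) = -22295 - (98 - 202 - 2*40804) = -22295 - (98 - 202 - 81608) = -22295 - 1*(-81712) = -22295 + 81712 = 59417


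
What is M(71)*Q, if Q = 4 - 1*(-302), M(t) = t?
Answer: 21726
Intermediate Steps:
Q = 306 (Q = 4 + 302 = 306)
M(71)*Q = 71*306 = 21726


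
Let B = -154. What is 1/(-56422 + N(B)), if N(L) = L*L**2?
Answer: -1/3708686 ≈ -2.6964e-7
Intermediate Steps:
N(L) = L**3
1/(-56422 + N(B)) = 1/(-56422 + (-154)**3) = 1/(-56422 - 3652264) = 1/(-3708686) = -1/3708686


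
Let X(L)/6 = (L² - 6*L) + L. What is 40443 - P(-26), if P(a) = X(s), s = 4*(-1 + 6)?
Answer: 38643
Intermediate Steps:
s = 20 (s = 4*5 = 20)
X(L) = -30*L + 6*L² (X(L) = 6*((L² - 6*L) + L) = 6*(L² - 5*L) = -30*L + 6*L²)
P(a) = 1800 (P(a) = 6*20*(-5 + 20) = 6*20*15 = 1800)
40443 - P(-26) = 40443 - 1*1800 = 40443 - 1800 = 38643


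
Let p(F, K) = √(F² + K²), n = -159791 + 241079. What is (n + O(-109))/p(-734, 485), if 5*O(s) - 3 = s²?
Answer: 418324*√773981/3869905 ≈ 95.099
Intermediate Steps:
O(s) = ⅗ + s²/5
n = 81288
(n + O(-109))/p(-734, 485) = (81288 + (⅗ + (⅕)*(-109)²))/(√((-734)² + 485²)) = (81288 + (⅗ + (⅕)*11881))/(√(538756 + 235225)) = (81288 + (⅗ + 11881/5))/(√773981) = (81288 + 11884/5)*(√773981/773981) = 418324*(√773981/773981)/5 = 418324*√773981/3869905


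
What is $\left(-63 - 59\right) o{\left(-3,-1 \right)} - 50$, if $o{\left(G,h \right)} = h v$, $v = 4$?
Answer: $438$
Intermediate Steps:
$o{\left(G,h \right)} = 4 h$ ($o{\left(G,h \right)} = h 4 = 4 h$)
$\left(-63 - 59\right) o{\left(-3,-1 \right)} - 50 = \left(-63 - 59\right) 4 \left(-1\right) - 50 = \left(-63 - 59\right) \left(-4\right) - 50 = \left(-122\right) \left(-4\right) - 50 = 488 - 50 = 438$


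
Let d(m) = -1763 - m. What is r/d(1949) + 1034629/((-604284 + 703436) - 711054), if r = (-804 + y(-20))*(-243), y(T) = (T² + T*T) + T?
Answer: -463072207/141961264 ≈ -3.2620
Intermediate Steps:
y(T) = T + 2*T² (y(T) = (T² + T²) + T = 2*T² + T = T + 2*T²)
r = 5832 (r = (-804 - 20*(1 + 2*(-20)))*(-243) = (-804 - 20*(1 - 40))*(-243) = (-804 - 20*(-39))*(-243) = (-804 + 780)*(-243) = -24*(-243) = 5832)
r/d(1949) + 1034629/((-604284 + 703436) - 711054) = 5832/(-1763 - 1*1949) + 1034629/((-604284 + 703436) - 711054) = 5832/(-1763 - 1949) + 1034629/(99152 - 711054) = 5832/(-3712) + 1034629/(-611902) = 5832*(-1/3712) + 1034629*(-1/611902) = -729/464 - 1034629/611902 = -463072207/141961264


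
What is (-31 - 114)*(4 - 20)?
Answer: 2320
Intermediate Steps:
(-31 - 114)*(4 - 20) = -145*(-16) = 2320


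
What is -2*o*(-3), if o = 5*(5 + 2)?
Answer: 210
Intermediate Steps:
o = 35 (o = 5*7 = 35)
-2*o*(-3) = -2*35*(-3) = -70*(-3) = 210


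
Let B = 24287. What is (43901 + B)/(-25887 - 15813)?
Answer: -17047/10425 ≈ -1.6352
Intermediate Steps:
(43901 + B)/(-25887 - 15813) = (43901 + 24287)/(-25887 - 15813) = 68188/(-41700) = 68188*(-1/41700) = -17047/10425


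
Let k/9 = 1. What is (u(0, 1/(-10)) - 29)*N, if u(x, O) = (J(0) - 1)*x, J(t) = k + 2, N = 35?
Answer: -1015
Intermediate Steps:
k = 9 (k = 9*1 = 9)
J(t) = 11 (J(t) = 9 + 2 = 11)
u(x, O) = 10*x (u(x, O) = (11 - 1)*x = 10*x)
(u(0, 1/(-10)) - 29)*N = (10*0 - 29)*35 = (0 - 29)*35 = -29*35 = -1015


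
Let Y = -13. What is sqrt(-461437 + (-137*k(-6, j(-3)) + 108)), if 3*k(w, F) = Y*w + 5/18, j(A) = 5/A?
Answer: I*sqrt(150628794)/18 ≈ 681.84*I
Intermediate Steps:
k(w, F) = 5/54 - 13*w/3 (k(w, F) = (-13*w + 5/18)/3 = (5/18 - 13*w)/3 = 5/54 - 13*w/3)
sqrt(-461437 + (-137*k(-6, j(-3)) + 108)) = sqrt(-461437 + (-137*(5/54 - 13/3*(-6)) + 108)) = sqrt(-461437 + (-137*(5/54 + 26) + 108)) = sqrt(-461437 + (-137*1409/54 + 108)) = sqrt(-461437 + (-193033/54 + 108)) = sqrt(-461437 - 187201/54) = sqrt(-25104799/54) = I*sqrt(150628794)/18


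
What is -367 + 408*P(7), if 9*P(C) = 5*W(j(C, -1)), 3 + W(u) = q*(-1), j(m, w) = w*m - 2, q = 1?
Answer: -3821/3 ≈ -1273.7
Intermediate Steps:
j(m, w) = -2 + m*w (j(m, w) = m*w - 2 = -2 + m*w)
W(u) = -4 (W(u) = -3 + 1*(-1) = -3 - 1 = -4)
P(C) = -20/9 (P(C) = (5*(-4))/9 = (⅑)*(-20) = -20/9)
-367 + 408*P(7) = -367 + 408*(-20/9) = -367 - 2720/3 = -3821/3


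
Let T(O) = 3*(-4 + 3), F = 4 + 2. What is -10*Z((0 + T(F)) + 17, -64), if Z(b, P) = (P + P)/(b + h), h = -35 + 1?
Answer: -64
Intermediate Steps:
F = 6
T(O) = -3 (T(O) = 3*(-1) = -3)
h = -34
Z(b, P) = 2*P/(-34 + b) (Z(b, P) = (P + P)/(b - 34) = (2*P)/(-34 + b) = 2*P/(-34 + b))
-10*Z((0 + T(F)) + 17, -64) = -20*(-64)/(-34 + ((0 - 3) + 17)) = -20*(-64)/(-34 + (-3 + 17)) = -20*(-64)/(-34 + 14) = -20*(-64)/(-20) = -20*(-64)*(-1)/20 = -10*32/5 = -64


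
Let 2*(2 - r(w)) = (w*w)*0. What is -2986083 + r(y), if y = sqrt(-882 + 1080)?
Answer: -2986081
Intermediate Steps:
y = 3*sqrt(22) (y = sqrt(198) = 3*sqrt(22) ≈ 14.071)
r(w) = 2 (r(w) = 2 - w*w*0/2 = 2 - w**2*0/2 = 2 - 1/2*0 = 2 + 0 = 2)
-2986083 + r(y) = -2986083 + 2 = -2986081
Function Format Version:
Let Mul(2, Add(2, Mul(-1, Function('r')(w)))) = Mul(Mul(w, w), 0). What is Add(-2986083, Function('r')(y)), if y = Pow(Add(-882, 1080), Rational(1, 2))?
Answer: -2986081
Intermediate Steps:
y = Mul(3, Pow(22, Rational(1, 2))) (y = Pow(198, Rational(1, 2)) = Mul(3, Pow(22, Rational(1, 2))) ≈ 14.071)
Function('r')(w) = 2 (Function('r')(w) = Add(2, Mul(Rational(-1, 2), Mul(Mul(w, w), 0))) = Add(2, Mul(Rational(-1, 2), Mul(Pow(w, 2), 0))) = Add(2, Mul(Rational(-1, 2), 0)) = Add(2, 0) = 2)
Add(-2986083, Function('r')(y)) = Add(-2986083, 2) = -2986081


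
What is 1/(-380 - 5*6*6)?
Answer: -1/560 ≈ -0.0017857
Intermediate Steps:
1/(-380 - 5*6*6) = 1/(-380 - 30*6) = 1/(-380 - 180) = 1/(-560) = -1/560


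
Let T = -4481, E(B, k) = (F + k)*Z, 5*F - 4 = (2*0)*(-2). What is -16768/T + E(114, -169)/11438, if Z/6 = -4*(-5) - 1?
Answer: 13930277/6743905 ≈ 2.0656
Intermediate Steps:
Z = 114 (Z = 6*(-4*(-5) - 1) = 6*(20 - 1) = 6*19 = 114)
F = 4/5 (F = 4/5 + ((2*0)*(-2))/5 = 4/5 + (0*(-2))/5 = 4/5 + (1/5)*0 = 4/5 + 0 = 4/5 ≈ 0.80000)
E(B, k) = 456/5 + 114*k (E(B, k) = (4/5 + k)*114 = 456/5 + 114*k)
-16768/T + E(114, -169)/11438 = -16768/(-4481) + (456/5 + 114*(-169))/11438 = -16768*(-1/4481) + (456/5 - 19266)*(1/11438) = 16768/4481 - 95874/5*1/11438 = 16768/4481 - 2523/1505 = 13930277/6743905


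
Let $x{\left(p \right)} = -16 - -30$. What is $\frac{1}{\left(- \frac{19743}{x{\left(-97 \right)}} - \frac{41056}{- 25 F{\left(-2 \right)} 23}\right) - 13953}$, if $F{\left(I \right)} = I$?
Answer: $- \frac{8050}{123961267} \approx -6.494 \cdot 10^{-5}$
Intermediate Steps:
$x{\left(p \right)} = 14$ ($x{\left(p \right)} = -16 + 30 = 14$)
$\frac{1}{\left(- \frac{19743}{x{\left(-97 \right)}} - \frac{41056}{- 25 F{\left(-2 \right)} 23}\right) - 13953} = \frac{1}{\left(- \frac{19743}{14} - \frac{41056}{\left(-25\right) \left(-2\right) 23}\right) - 13953} = \frac{1}{\left(\left(-19743\right) \frac{1}{14} - \frac{41056}{50 \cdot 23}\right) - 13953} = \frac{1}{\left(- \frac{19743}{14} - \frac{41056}{1150}\right) - 13953} = \frac{1}{\left(- \frac{19743}{14} - \frac{20528}{575}\right) - 13953} = \frac{1}{- \frac{11639617}{8050} - 13953} = \frac{1}{- \frac{123961267}{8050}} = - \frac{8050}{123961267}$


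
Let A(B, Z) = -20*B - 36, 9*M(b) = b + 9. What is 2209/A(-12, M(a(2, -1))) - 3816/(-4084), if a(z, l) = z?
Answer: 2450005/208284 ≈ 11.763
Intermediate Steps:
M(b) = 1 + b/9 (M(b) = (b + 9)/9 = (9 + b)/9 = 1 + b/9)
A(B, Z) = -36 - 20*B
2209/A(-12, M(a(2, -1))) - 3816/(-4084) = 2209/(-36 - 20*(-12)) - 3816/(-4084) = 2209/(-36 + 240) - 3816*(-1/4084) = 2209/204 + 954/1021 = 2450005/208284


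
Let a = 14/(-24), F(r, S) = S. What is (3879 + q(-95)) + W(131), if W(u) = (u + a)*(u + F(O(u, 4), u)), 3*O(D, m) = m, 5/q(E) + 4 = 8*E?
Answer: 87206383/2292 ≈ 38048.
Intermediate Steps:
q(E) = 5/(-4 + 8*E)
O(D, m) = m/3
a = -7/12 (a = 14*(-1/24) = -7/12 ≈ -0.58333)
W(u) = 2*u*(-7/12 + u) (W(u) = (u - 7/12)*(u + u) = (-7/12 + u)*(2*u) = 2*u*(-7/12 + u))
(3879 + q(-95)) + W(131) = (3879 + 5/(4*(-1 + 2*(-95)))) + (⅙)*131*(-7 + 12*131) = (3879 + 5/(4*(-1 - 190))) + (⅙)*131*(-7 + 1572) = (3879 + (5/4)/(-191)) + (⅙)*131*1565 = (3879 + (5/4)*(-1/191)) + 205015/6 = (3879 - 5/764) + 205015/6 = 2963551/764 + 205015/6 = 87206383/2292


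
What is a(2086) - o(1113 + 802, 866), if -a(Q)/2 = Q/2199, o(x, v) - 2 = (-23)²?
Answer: -1171841/2199 ≈ -532.90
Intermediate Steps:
o(x, v) = 531 (o(x, v) = 2 + (-23)² = 2 + 529 = 531)
a(Q) = -2*Q/2199
a(2086) - o(1113 + 802, 866) = -2/2199*2086 - 1*531 = -4172/2199 - 531 = -1171841/2199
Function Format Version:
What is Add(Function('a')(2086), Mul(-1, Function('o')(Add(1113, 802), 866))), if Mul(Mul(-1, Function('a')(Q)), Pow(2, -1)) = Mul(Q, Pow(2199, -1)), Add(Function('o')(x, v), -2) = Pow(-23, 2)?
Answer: Rational(-1171841, 2199) ≈ -532.90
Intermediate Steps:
Function('o')(x, v) = 531 (Function('o')(x, v) = Add(2, Pow(-23, 2)) = Add(2, 529) = 531)
Function('a')(Q) = Mul(Rational(-2, 2199), Q) (Function('a')(Q) = Mul(-2, Mul(Q, Pow(2199, -1))) = Mul(-2, Mul(Q, Rational(1, 2199))) = Mul(-2, Mul(Rational(1, 2199), Q)) = Mul(Rational(-2, 2199), Q))
Add(Function('a')(2086), Mul(-1, Function('o')(Add(1113, 802), 866))) = Add(Mul(Rational(-2, 2199), 2086), Mul(-1, 531)) = Add(Rational(-4172, 2199), -531) = Rational(-1171841, 2199)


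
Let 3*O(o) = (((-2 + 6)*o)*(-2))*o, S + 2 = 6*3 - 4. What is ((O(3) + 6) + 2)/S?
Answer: -4/3 ≈ -1.3333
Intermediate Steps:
S = 12 (S = -2 + (6*3 - 4) = -2 + (18 - 4) = -2 + 14 = 12)
O(o) = -8*o²/3 (O(o) = ((((-2 + 6)*o)*(-2))*o)/3 = (((4*o)*(-2))*o)/3 = ((-8*o)*o)/3 = (-8*o²)/3 = -8*o²/3)
((O(3) + 6) + 2)/S = ((-8/3*3² + 6) + 2)/12 = ((-8/3*9 + 6) + 2)*(1/12) = ((-24 + 6) + 2)*(1/12) = (-18 + 2)*(1/12) = -16*1/12 = -4/3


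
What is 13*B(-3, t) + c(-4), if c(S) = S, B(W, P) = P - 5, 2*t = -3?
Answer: -177/2 ≈ -88.500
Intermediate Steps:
t = -3/2 (t = (½)*(-3) = -3/2 ≈ -1.5000)
B(W, P) = -5 + P
13*B(-3, t) + c(-4) = 13*(-5 - 3/2) - 4 = 13*(-13/2) - 4 = -169/2 - 4 = -177/2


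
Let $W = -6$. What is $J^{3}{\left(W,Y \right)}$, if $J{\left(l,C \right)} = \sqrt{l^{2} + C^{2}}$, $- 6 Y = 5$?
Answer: $\frac{1321 \sqrt{1321}}{216} \approx 222.28$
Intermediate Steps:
$Y = - \frac{5}{6}$ ($Y = \left(- \frac{1}{6}\right) 5 = - \frac{5}{6} \approx -0.83333$)
$J{\left(l,C \right)} = \sqrt{C^{2} + l^{2}}$
$J^{3}{\left(W,Y \right)} = \left(\sqrt{\left(- \frac{5}{6}\right)^{2} + \left(-6\right)^{2}}\right)^{3} = \left(\sqrt{\frac{25}{36} + 36}\right)^{3} = \left(\sqrt{\frac{1321}{36}}\right)^{3} = \left(\frac{\sqrt{1321}}{6}\right)^{3} = \frac{1321 \sqrt{1321}}{216}$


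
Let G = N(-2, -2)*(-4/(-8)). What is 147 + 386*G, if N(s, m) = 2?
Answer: 533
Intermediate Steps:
G = 1 (G = 2*(-4/(-8)) = 2*(-4*(-⅛)) = 2*(½) = 1)
147 + 386*G = 147 + 386*1 = 147 + 386 = 533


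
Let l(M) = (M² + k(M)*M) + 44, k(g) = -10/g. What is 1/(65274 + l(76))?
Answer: 1/71084 ≈ 1.4068e-5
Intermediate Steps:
l(M) = 34 + M² (l(M) = (M² + (-10/M)*M) + 44 = (M² - 10) + 44 = (-10 + M²) + 44 = 34 + M²)
1/(65274 + l(76)) = 1/(65274 + (34 + 76²)) = 1/(65274 + (34 + 5776)) = 1/(65274 + 5810) = 1/71084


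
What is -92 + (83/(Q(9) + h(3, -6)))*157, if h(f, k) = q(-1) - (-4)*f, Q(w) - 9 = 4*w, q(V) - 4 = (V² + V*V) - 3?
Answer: 7511/60 ≈ 125.18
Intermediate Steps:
q(V) = 1 + 2*V² (q(V) = 4 + ((V² + V*V) - 3) = 4 + ((V² + V²) - 3) = 4 + (2*V² - 3) = 4 + (-3 + 2*V²) = 1 + 2*V²)
Q(w) = 9 + 4*w
h(f, k) = 3 + 4*f (h(f, k) = (1 + 2*(-1)²) - (-4)*f = (1 + 2*1) + 4*f = (1 + 2) + 4*f = 3 + 4*f)
-92 + (83/(Q(9) + h(3, -6)))*157 = -92 + (83/((9 + 4*9) + (3 + 4*3)))*157 = -92 + (83/((9 + 36) + (3 + 12)))*157 = -92 + (83/(45 + 15))*157 = -92 + (83/60)*157 = -92 + 13031/60 = 7511/60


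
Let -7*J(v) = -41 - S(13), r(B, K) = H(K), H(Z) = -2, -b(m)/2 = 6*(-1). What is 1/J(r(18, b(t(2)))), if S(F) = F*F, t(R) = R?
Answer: 1/30 ≈ 0.033333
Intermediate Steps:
b(m) = 12 (b(m) = -12*(-1) = -2*(-6) = 12)
S(F) = F²
r(B, K) = -2
J(v) = 30 (J(v) = -(-41 - 1*13²)/7 = -(-41 - 1*169)/7 = -(-41 - 169)/7 = -⅐*(-210) = 30)
1/J(r(18, b(t(2)))) = 1/30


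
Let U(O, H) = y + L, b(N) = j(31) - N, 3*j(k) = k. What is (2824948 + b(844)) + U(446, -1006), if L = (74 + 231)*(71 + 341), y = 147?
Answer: 8849764/3 ≈ 2.9499e+6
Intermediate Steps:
L = 125660 (L = 305*412 = 125660)
j(k) = k/3
b(N) = 31/3 - N (b(N) = (1/3)*31 - N = 31/3 - N)
U(O, H) = 125807 (U(O, H) = 147 + 125660 = 125807)
(2824948 + b(844)) + U(446, -1006) = (2824948 + (31/3 - 1*844)) + 125807 = (2824948 + (31/3 - 844)) + 125807 = (2824948 - 2501/3) + 125807 = 8472343/3 + 125807 = 8849764/3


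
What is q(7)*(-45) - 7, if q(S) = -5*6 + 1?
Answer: 1298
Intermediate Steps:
q(S) = -29 (q(S) = -30 + 1 = -29)
q(7)*(-45) - 7 = -29*(-45) - 7 = 1305 - 7 = 1298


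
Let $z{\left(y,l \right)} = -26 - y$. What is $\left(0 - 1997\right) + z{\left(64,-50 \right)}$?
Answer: $-2087$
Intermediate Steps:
$\left(0 - 1997\right) + z{\left(64,-50 \right)} = \left(0 - 1997\right) - 90 = -1997 - 90 = -2087$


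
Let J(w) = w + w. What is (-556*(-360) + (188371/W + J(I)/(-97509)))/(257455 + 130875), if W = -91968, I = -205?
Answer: 199439782830329/386936659533440 ≈ 0.51543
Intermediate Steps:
J(w) = 2*w
(-556*(-360) + (188371/W + J(I)/(-97509)))/(257455 + 130875) = (-556*(-360) + (188371/(-91968) + (2*(-205))/(-97509)))/(257455 + 130875) = (200160 + (188371*(-1/91968) - 410*(-1/97509)))/388330 = (200160 + (-188371/91968 + 410/97509))*(1/388330) = (200160 - 2036684551/996411968)*(1/388330) = (199439782830329/996411968)*(1/388330) = 199439782830329/386936659533440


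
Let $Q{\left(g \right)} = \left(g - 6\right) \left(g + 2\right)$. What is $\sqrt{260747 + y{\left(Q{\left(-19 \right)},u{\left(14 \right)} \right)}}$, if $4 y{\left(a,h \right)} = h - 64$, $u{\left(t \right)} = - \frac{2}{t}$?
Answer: $\frac{3 \sqrt{5678141}}{14} \approx 510.62$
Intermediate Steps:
$Q{\left(g \right)} = \left(-6 + g\right) \left(2 + g\right)$
$y{\left(a,h \right)} = -16 + \frac{h}{4}$ ($y{\left(a,h \right)} = \frac{h - 64}{4} = \frac{-64 + h}{4} = -16 + \frac{h}{4}$)
$\sqrt{260747 + y{\left(Q{\left(-19 \right)},u{\left(14 \right)} \right)}} = \sqrt{260747 - \left(16 - \frac{\left(-2\right) \frac{1}{14}}{4}\right)} = \sqrt{260747 + \left(-16 + \frac{1}{4} \left(- \frac{1}{7}\right)\right)} = \sqrt{260747 - \frac{449}{28}} = \sqrt{\frac{7300467}{28}} = \frac{3 \sqrt{5678141}}{14}$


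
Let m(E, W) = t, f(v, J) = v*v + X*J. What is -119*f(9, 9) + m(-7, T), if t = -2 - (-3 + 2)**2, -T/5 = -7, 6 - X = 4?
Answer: -11784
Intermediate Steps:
X = 2 (X = 6 - 1*4 = 6 - 4 = 2)
T = 35 (T = -5*(-7) = 35)
f(v, J) = v**2 + 2*J (f(v, J) = v*v + 2*J = v**2 + 2*J)
t = -3 (t = -2 - 1*(-1)**2 = -2 - 1*1 = -2 - 1 = -3)
m(E, W) = -3
-119*f(9, 9) + m(-7, T) = -119*(9**2 + 2*9) - 3 = -119*(81 + 18) - 3 = -119*99 - 3 = -11781 - 3 = -11784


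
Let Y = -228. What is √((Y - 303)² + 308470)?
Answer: √590431 ≈ 768.40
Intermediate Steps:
√((Y - 303)² + 308470) = √((-228 - 303)² + 308470) = √((-531)² + 308470) = √(281961 + 308470) = √590431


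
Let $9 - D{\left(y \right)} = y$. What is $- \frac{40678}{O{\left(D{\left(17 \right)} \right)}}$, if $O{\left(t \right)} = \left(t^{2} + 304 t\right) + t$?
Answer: $\frac{1849}{108} \approx 17.12$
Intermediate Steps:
$D{\left(y \right)} = 9 - y$
$O{\left(t \right)} = t^{2} + 305 t$
$- \frac{40678}{O{\left(D{\left(17 \right)} \right)}} = - \frac{40678}{\left(9 - 17\right) \left(305 + \left(9 - 17\right)\right)} = - \frac{40678}{\left(-8\right) \left(305 - 8\right)} = - \frac{40678}{\left(-8\right) 297} = - \frac{40678}{-2376} = \left(-40678\right) \left(- \frac{1}{2376}\right) = \frac{1849}{108}$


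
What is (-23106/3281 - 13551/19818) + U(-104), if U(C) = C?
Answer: -2421584257/21674286 ≈ -111.73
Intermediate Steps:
(-23106/3281 - 13551/19818) + U(-104) = (-23106/3281 - 13551/19818) - 104 = (-23106*1/3281 - 13551*1/19818) - 104 = (-23106/3281 - 4517/6606) - 104 = -167458513/21674286 - 104 = -2421584257/21674286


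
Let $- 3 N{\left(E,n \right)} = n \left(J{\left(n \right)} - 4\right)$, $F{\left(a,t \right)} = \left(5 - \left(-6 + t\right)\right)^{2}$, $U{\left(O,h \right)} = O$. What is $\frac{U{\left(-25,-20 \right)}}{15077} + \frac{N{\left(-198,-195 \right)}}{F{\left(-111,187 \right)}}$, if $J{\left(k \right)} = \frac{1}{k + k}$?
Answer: $- \frac{28181597}{2802150912} \approx -0.010057$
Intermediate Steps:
$J{\left(k \right)} = \frac{1}{2 k}$
$F{\left(a,t \right)} = \left(11 - t\right)^{2}$
$N{\left(E,n \right)} = - \frac{n \left(-4 + \frac{1}{2 n}\right)}{3}$ ($N{\left(E,n \right)} = - \frac{n \left(\frac{1}{2 n} - 4\right)}{3} = - \frac{n \left(-4 + \frac{1}{2 n}\right)}{3}$)
$\frac{U{\left(-25,-20 \right)}}{15077} + \frac{N{\left(-198,-195 \right)}}{F{\left(-111,187 \right)}} = - \frac{25}{15077} + \frac{- \frac{1}{6} + \frac{4}{3} \left(-195\right)}{\left(-11 + 187\right)^{2}} = \left(-25\right) \frac{1}{15077} + \frac{- \frac{1}{6} - 260}{176^{2}} = - \frac{25}{15077} - \frac{1561}{6 \cdot 30976} = - \frac{25}{15077} - \frac{1561}{185856} = - \frac{28181597}{2802150912}$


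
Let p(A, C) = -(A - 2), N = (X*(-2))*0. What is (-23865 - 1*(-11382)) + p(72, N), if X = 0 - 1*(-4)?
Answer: -12553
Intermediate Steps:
X = 4 (X = 0 + 4 = 4)
N = 0 (N = (4*(-2))*0 = -8*0 = 0)
p(A, C) = 2 - A (p(A, C) = -(-2 + A) = 2 - A)
(-23865 - 1*(-11382)) + p(72, N) = (-23865 - 1*(-11382)) + (2 - 1*72) = (-23865 + 11382) + (2 - 72) = -12483 - 70 = -12553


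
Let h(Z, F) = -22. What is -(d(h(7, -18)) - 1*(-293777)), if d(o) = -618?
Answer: -293159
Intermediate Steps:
-(d(h(7, -18)) - 1*(-293777)) = -(-618 - 1*(-293777)) = -(-618 + 293777) = -1*293159 = -293159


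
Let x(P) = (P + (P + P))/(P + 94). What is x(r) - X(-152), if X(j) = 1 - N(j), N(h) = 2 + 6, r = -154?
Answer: 147/10 ≈ 14.700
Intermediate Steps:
N(h) = 8
X(j) = -7 (X(j) = 1 - 1*8 = 1 - 8 = -7)
x(P) = 3*P/(94 + P) (x(P) = (P + 2*P)/(94 + P) = (3*P)/(94 + P) = 3*P/(94 + P))
x(r) - X(-152) = 3*(-154)/(94 - 154) - 1*(-7) = 3*(-154)/(-60) + 7 = 3*(-154)*(-1/60) + 7 = 77/10 + 7 = 147/10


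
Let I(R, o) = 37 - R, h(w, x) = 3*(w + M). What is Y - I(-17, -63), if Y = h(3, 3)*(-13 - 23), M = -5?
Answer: 162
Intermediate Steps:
h(w, x) = -15 + 3*w (h(w, x) = 3*(w - 5) = 3*(-5 + w) = -15 + 3*w)
Y = 216 (Y = (-15 + 3*3)*(-13 - 23) = (-15 + 9)*(-36) = -6*(-36) = 216)
Y - I(-17, -63) = 216 - (37 - 1*(-17)) = 216 - (37 + 17) = 216 - 1*54 = 216 - 54 = 162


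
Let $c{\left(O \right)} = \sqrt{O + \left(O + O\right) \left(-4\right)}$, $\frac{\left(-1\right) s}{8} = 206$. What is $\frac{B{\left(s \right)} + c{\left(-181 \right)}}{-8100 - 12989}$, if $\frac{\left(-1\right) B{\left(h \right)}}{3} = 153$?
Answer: $\frac{459}{21089} - \frac{\sqrt{1267}}{21089} \approx 0.020077$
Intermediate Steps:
$s = -1648$ ($s = \left(-8\right) 206 = -1648$)
$B{\left(h \right)} = -459$ ($B{\left(h \right)} = \left(-3\right) 153 = -459$)
$c{\left(O \right)} = \sqrt{7} \sqrt{- O}$ ($c{\left(O \right)} = \sqrt{O + 2 O \left(-4\right)} = \sqrt{O - 8 O} = \sqrt{- 7 O} = \sqrt{7} \sqrt{- O}$)
$\frac{B{\left(s \right)} + c{\left(-181 \right)}}{-8100 - 12989} = \frac{-459 + \sqrt{7} \sqrt{\left(-1\right) \left(-181\right)}}{-8100 - 12989} = \frac{-459 + \sqrt{7} \sqrt{181}}{-21089} = \left(-459 + \sqrt{1267}\right) \left(- \frac{1}{21089}\right) = \frac{459}{21089} - \frac{\sqrt{1267}}{21089}$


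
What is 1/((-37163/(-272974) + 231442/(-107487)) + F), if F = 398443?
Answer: 29341156338/11690719171672607 ≈ 2.5098e-6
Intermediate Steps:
1/((-37163/(-272974) + 231442/(-107487)) + F) = 1/((-37163/(-272974) + 231442/(-107487)) + 398443) = 1/((-37163*(-1/272974) + 231442*(-1/107487)) + 398443) = 1/((37163/272974 - 231442/107487) + 398443) = 1/(-59183109127/29341156338 + 398443) = 1/(11690719171672607/29341156338) = 29341156338/11690719171672607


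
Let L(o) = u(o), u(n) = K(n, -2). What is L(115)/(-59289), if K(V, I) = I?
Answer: 2/59289 ≈ 3.3733e-5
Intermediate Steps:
u(n) = -2
L(o) = -2
L(115)/(-59289) = -2/(-59289) = -2*(-1/59289) = 2/59289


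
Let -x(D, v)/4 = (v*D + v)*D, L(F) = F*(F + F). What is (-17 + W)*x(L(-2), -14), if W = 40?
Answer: 92736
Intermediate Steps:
L(F) = 2*F² (L(F) = F*(2*F) = 2*F²)
x(D, v) = -4*D*(v + D*v) (x(D, v) = -4*(v*D + v)*D = -4*(D*v + v)*D = -4*(v + D*v)*D = -4*D*(v + D*v))
(-17 + W)*x(L(-2), -14) = (-17 + 40)*(-4*2*(-2)²*(-14)*(1 + 2*(-2)²)) = 23*(-4*2*4*(-14)*(1 + 2*4)) = 23*(-4*8*(-14)*(1 + 8)) = 23*(-4*8*(-14)*9) = 23*4032 = 92736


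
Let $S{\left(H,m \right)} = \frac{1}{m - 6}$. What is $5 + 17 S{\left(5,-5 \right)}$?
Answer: $\frac{38}{11} \approx 3.4545$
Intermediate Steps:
$S{\left(H,m \right)} = \frac{1}{-6 + m}$
$5 + 17 S{\left(5,-5 \right)} = 5 + \frac{17}{-6 - 5} = 5 + \frac{17}{-11} = 5 + 17 \left(- \frac{1}{11}\right) = 5 - \frac{17}{11} = \frac{38}{11}$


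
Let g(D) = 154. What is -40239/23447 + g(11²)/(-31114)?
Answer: -627803542/364764979 ≈ -1.7211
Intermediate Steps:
-40239/23447 + g(11²)/(-31114) = -40239/23447 + 154/(-31114) = -40239*1/23447 + 154*(-1/31114) = -40239/23447 - 77/15557 = -627803542/364764979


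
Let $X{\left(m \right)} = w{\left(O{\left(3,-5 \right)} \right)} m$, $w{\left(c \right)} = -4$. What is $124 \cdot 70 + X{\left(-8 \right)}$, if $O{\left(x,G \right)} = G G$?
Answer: $8712$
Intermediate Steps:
$O{\left(x,G \right)} = G^{2}$
$X{\left(m \right)} = - 4 m$
$124 \cdot 70 + X{\left(-8 \right)} = 124 \cdot 70 - -32 = 8680 + 32 = 8712$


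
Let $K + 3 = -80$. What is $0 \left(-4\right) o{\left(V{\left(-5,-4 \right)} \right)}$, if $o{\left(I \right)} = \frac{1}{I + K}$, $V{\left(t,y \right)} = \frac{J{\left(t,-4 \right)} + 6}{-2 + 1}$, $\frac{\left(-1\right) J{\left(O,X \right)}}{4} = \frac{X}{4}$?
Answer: $0$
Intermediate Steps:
$J{\left(O,X \right)} = - X$ ($J{\left(O,X \right)} = - 4 \frac{X}{4} = - X$)
$V{\left(t,y \right)} = -10$ ($V{\left(t,y \right)} = \frac{\left(-1\right) \left(-4\right) + 6}{-2 + 1} = \frac{4 + 6}{-1} = 10 \left(-1\right) = -10$)
$K = -83$ ($K = -3 - 80 = -83$)
$o{\left(I \right)} = \frac{1}{-83 + I}$ ($o{\left(I \right)} = \frac{1}{I - 83} = \frac{1}{-83 + I}$)
$0 \left(-4\right) o{\left(V{\left(-5,-4 \right)} \right)} = \frac{0 \left(-4\right)}{-83 - 10} = \frac{0}{-93} = 0 \left(- \frac{1}{93}\right) = 0$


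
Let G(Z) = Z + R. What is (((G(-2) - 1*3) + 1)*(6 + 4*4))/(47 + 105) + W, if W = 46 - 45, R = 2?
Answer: 27/38 ≈ 0.71053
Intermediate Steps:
W = 1
G(Z) = 2 + Z (G(Z) = Z + 2 = 2 + Z)
(((G(-2) - 1*3) + 1)*(6 + 4*4))/(47 + 105) + W = ((((2 - 2) - 1*3) + 1)*(6 + 4*4))/(47 + 105) + 1 = (((0 - 3) + 1)*(6 + 16))/152 + 1 = ((-3 + 1)*22)*(1/152) + 1 = -2*22*(1/152) + 1 = -44*1/152 + 1 = -11/38 + 1 = 27/38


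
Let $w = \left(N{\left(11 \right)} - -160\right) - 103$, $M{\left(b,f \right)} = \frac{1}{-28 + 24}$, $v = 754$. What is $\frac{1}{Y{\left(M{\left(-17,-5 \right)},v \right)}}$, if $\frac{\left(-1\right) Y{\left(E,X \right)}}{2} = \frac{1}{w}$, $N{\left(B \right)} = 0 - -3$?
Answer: $-30$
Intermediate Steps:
$N{\left(B \right)} = 3$ ($N{\left(B \right)} = 0 + 3 = 3$)
$M{\left(b,f \right)} = - \frac{1}{4}$ ($M{\left(b,f \right)} = \frac{1}{-4} = - \frac{1}{4}$)
$w = 60$ ($w = \left(3 - -160\right) - 103 = \left(3 + 160\right) - 103 = 163 - 103 = 60$)
$Y{\left(E,X \right)} = - \frac{1}{30}$ ($Y{\left(E,X \right)} = - \frac{2}{60} = \left(-2\right) \frac{1}{60} = - \frac{1}{30}$)
$\frac{1}{Y{\left(M{\left(-17,-5 \right)},v \right)}} = \frac{1}{- \frac{1}{30}} = -30$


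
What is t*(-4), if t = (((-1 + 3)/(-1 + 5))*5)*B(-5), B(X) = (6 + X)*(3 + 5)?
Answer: -80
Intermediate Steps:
B(X) = 48 + 8*X (B(X) = (6 + X)*8 = 48 + 8*X)
t = 20 (t = (((-1 + 3)/(-1 + 5))*5)*(48 + 8*(-5)) = ((2/4)*5)*(48 - 40) = ((2*(1/4))*5)*8 = ((1/2)*5)*8 = (5/2)*8 = 20)
t*(-4) = 20*(-4) = -80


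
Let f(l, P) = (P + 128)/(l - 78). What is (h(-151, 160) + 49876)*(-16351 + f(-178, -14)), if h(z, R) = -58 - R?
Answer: -51966724565/64 ≈ -8.1198e+8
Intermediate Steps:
f(l, P) = (128 + P)/(-78 + l)
(h(-151, 160) + 49876)*(-16351 + f(-178, -14)) = ((-58 - 1*160) + 49876)*(-16351 + (128 - 14)/(-78 - 178)) = ((-58 - 160) + 49876)*(-16351 + 114/(-256)) = (-218 + 49876)*(-16351 - 1/256*114) = 49658*(-16351 - 57/128) = 49658*(-2092985/128) = -51966724565/64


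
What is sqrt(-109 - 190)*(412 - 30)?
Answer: 382*I*sqrt(299) ≈ 6605.4*I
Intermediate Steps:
sqrt(-109 - 190)*(412 - 30) = sqrt(-299)*382 = (I*sqrt(299))*382 = 382*I*sqrt(299)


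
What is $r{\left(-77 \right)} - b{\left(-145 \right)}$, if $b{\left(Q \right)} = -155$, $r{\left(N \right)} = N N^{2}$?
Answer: $-456378$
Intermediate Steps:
$r{\left(N \right)} = N^{3}$
$r{\left(-77 \right)} - b{\left(-145 \right)} = \left(-77\right)^{3} - -155 = -456533 + 155 = -456378$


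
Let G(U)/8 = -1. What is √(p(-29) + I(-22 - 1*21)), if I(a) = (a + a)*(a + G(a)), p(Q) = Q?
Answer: √4357 ≈ 66.008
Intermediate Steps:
G(U) = -8 (G(U) = 8*(-1) = -8)
I(a) = 2*a*(-8 + a) (I(a) = (a + a)*(a - 8) = (2*a)*(-8 + a) = 2*a*(-8 + a))
√(p(-29) + I(-22 - 1*21)) = √(-29 + 2*(-22 - 1*21)*(-8 + (-22 - 1*21))) = √(-29 + 2*(-22 - 21)*(-8 + (-22 - 21))) = √(-29 + 2*(-43)*(-8 - 43)) = √(-29 + 2*(-43)*(-51)) = √(-29 + 4386) = √4357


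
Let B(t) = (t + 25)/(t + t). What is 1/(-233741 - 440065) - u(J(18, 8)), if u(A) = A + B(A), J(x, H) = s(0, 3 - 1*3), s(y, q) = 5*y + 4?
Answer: -20551087/2695224 ≈ -7.6250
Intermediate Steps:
B(t) = (25 + t)/(2*t) (B(t) = (25 + t)/((2*t)) = (25 + t)*(1/(2*t)) = (25 + t)/(2*t))
s(y, q) = 4 + 5*y
J(x, H) = 4 (J(x, H) = 4 + 5*0 = 4 + 0 = 4)
u(A) = A + (25 + A)/(2*A)
1/(-233741 - 440065) - u(J(18, 8)) = 1/(-233741 - 440065) - (1/2 + 4 + (25/2)/4) = 1/(-673806) - (1/2 + 4 + (25/2)*(1/4)) = -1/673806 - (1/2 + 4 + 25/8) = -1/673806 - 1*61/8 = -1/673806 - 61/8 = -20551087/2695224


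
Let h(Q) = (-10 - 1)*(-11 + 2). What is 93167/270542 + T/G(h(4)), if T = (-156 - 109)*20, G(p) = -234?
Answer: 727836839/31653414 ≈ 22.994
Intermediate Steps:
h(Q) = 99 (h(Q) = -11*(-9) = 99)
T = -5300 (T = -265*20 = -5300)
93167/270542 + T/G(h(4)) = 93167/270542 - 5300/(-234) = 93167*(1/270542) - 5300*(-1/234) = 93167/270542 + 2650/117 = 727836839/31653414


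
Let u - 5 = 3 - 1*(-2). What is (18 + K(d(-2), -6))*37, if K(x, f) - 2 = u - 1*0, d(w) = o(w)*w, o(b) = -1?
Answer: 1110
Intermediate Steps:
d(w) = -w
u = 10 (u = 5 + (3 - 1*(-2)) = 5 + (3 + 2) = 5 + 5 = 10)
K(x, f) = 12 (K(x, f) = 2 + (10 - 1*0) = 2 + (10 + 0) = 2 + 10 = 12)
(18 + K(d(-2), -6))*37 = (18 + 12)*37 = 30*37 = 1110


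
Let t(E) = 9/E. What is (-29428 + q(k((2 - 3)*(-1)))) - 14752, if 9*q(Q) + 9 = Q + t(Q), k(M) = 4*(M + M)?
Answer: -3180959/72 ≈ -44180.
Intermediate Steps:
k(M) = 8*M (k(M) = 4*(2*M) = 8*M)
q(Q) = -1 + 1/Q + Q/9 (q(Q) = -1 + (Q + 9/Q)/9 = -1 + (1/Q + Q/9) = -1 + 1/Q + Q/9)
(-29428 + q(k((2 - 3)*(-1)))) - 14752 = (-29428 + (-1 + 1/(8*((2 - 3)*(-1))) + (8*((2 - 3)*(-1)))/9)) - 14752 = (-29428 + (-1 + 1/(8*(-1*(-1))) + (8*(-1*(-1)))/9)) - 14752 = (-29428 + (-1 + 1/(8*1) + (8*1)/9)) - 14752 = (-29428 + (-1 + 1/8 + (⅑)*8)) - 14752 = (-29428 + (-1 + ⅛ + 8/9)) - 14752 = (-29428 + 1/72) - 14752 = -2118815/72 - 14752 = -3180959/72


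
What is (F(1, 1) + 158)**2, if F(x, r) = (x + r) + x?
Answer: 25921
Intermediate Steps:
F(x, r) = r + 2*x (F(x, r) = (r + x) + x = r + 2*x)
(F(1, 1) + 158)**2 = ((1 + 2*1) + 158)**2 = ((1 + 2) + 158)**2 = (3 + 158)**2 = 161**2 = 25921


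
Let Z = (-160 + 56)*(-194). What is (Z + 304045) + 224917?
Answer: 549138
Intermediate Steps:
Z = 20176 (Z = -104*(-194) = 20176)
(Z + 304045) + 224917 = (20176 + 304045) + 224917 = 324221 + 224917 = 549138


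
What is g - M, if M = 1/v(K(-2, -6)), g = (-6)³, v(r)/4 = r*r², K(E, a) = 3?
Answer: -23329/108 ≈ -216.01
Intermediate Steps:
v(r) = 4*r³ (v(r) = 4*(r*r²) = 4*r³)
g = -216
M = 1/108 (M = 1/(4*3³) = 1/(4*27) = 1/108 ≈ 0.0092593)
g - M = -216 - 1*1/108 = -216 - 1/108 = -23329/108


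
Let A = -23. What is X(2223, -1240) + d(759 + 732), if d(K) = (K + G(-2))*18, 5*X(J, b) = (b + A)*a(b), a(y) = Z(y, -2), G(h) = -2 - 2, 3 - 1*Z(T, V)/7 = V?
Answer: 17925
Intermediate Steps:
Z(T, V) = 21 - 7*V
G(h) = -4
a(y) = 35 (a(y) = 21 - 7*(-2) = 21 + 14 = 35)
X(J, b) = -161 + 7*b (X(J, b) = ((b - 23)*35)/5 = ((-23 + b)*35)/5 = (-805 + 35*b)/5 = -161 + 7*b)
d(K) = -72 + 18*K (d(K) = (K - 4)*18 = (-4 + K)*18 = -72 + 18*K)
X(2223, -1240) + d(759 + 732) = (-161 + 7*(-1240)) + (-72 + 18*(759 + 732)) = (-161 - 8680) + (-72 + 18*1491) = -8841 + (-72 + 26838) = -8841 + 26766 = 17925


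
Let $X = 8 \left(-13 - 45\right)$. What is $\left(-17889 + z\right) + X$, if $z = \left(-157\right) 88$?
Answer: $-32169$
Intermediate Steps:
$X = -464$ ($X = 8 \left(-58\right) = -464$)
$z = -13816$
$\left(-17889 + z\right) + X = \left(-17889 - 13816\right) - 464 = -31705 - 464 = -32169$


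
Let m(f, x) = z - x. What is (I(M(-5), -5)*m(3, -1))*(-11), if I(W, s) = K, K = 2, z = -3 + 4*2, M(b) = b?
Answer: -132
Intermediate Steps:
z = 5 (z = -3 + 8 = 5)
I(W, s) = 2
m(f, x) = 5 - x
(I(M(-5), -5)*m(3, -1))*(-11) = (2*(5 - 1*(-1)))*(-11) = (2*(5 + 1))*(-11) = (2*6)*(-11) = 12*(-11) = -132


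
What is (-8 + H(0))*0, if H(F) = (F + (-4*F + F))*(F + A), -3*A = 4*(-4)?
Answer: 0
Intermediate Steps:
A = 16/3 (A = -4*(-4)/3 = -⅓*(-16) = 16/3 ≈ 5.3333)
H(F) = -2*F*(16/3 + F) (H(F) = (F + (-4*F + F))*(F + 16/3) = (F - 3*F)*(16/3 + F) = (-2*F)*(16/3 + F) = -2*F*(16/3 + F))
(-8 + H(0))*0 = (-8 - ⅔*0*(16 + 3*0))*0 = (-8 - ⅔*0*(16 + 0))*0 = (-8 - ⅔*0*16)*0 = (-8 + 0)*0 = -8*0 = 0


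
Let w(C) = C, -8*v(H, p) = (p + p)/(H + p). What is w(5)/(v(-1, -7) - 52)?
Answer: -160/1671 ≈ -0.095751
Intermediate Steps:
v(H, p) = -p/(4*(H + p)) (v(H, p) = -(p + p)/(8*(H + p)) = -2*p/(8*(H + p)) = -p/(4*(H + p)))
w(5)/(v(-1, -7) - 52) = 5/(-1*(-7)/(4*(-1) + 4*(-7)) - 52) = 5/(-1*(-7)/(-4 - 28) - 52) = 5/(-1*(-7)/(-32) - 52) = 5/(-1*(-7)*(-1/32) - 52) = 5/(-7/32 - 52) = 5/(-1671/32) = 5*(-32/1671) = -160/1671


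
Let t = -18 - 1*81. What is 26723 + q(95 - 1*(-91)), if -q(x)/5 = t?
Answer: 27218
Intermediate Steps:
t = -99 (t = -18 - 81 = -99)
q(x) = 495 (q(x) = -5*(-99) = 495)
26723 + q(95 - 1*(-91)) = 26723 + 495 = 27218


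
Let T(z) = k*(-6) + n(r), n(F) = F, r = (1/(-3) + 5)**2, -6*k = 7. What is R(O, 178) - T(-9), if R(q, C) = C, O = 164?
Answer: 1343/9 ≈ 149.22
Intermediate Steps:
k = -7/6 (k = -1/6*7 = -7/6 ≈ -1.1667)
r = 196/9 (r = (-1/3 + 5)**2 = (14/3)**2 = 196/9 ≈ 21.778)
T(z) = 259/9 (T(z) = -7/6*(-6) + 196/9 = 7 + 196/9 = 259/9)
R(O, 178) - T(-9) = 178 - 1*259/9 = 178 - 259/9 = 1343/9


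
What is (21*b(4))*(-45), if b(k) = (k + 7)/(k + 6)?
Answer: -2079/2 ≈ -1039.5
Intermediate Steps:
b(k) = (7 + k)/(6 + k)
(21*b(4))*(-45) = (21*((7 + 4)/(6 + 4)))*(-45) = (21*(11/10))*(-45) = (231/10)*(-45) = -2079/2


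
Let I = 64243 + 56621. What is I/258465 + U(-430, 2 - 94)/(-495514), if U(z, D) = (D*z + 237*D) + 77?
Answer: 18426865917/42691008670 ≈ 0.43163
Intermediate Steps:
I = 120864
U(z, D) = 77 + 237*D + D*z (U(z, D) = (237*D + D*z) + 77 = 77 + 237*D + D*z)
I/258465 + U(-430, 2 - 94)/(-495514) = 120864/258465 + (77 + 237*(2 - 94) + (2 - 94)*(-430))/(-495514) = 120864*(1/258465) + (77 + 237*(-92) - 92*(-430))*(-1/495514) = 40288/86155 + (77 - 21804 + 39560)*(-1/495514) = 40288/86155 + 17833*(-1/495514) = 40288/86155 - 17833/495514 = 18426865917/42691008670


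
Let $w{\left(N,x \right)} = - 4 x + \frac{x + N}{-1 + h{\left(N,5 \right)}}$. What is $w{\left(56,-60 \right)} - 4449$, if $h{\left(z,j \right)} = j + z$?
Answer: $- \frac{63136}{15} \approx -4209.1$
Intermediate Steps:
$w{\left(N,x \right)} = - 4 x + \frac{N + x}{4 + N}$ ($w{\left(N,x \right)} = - 4 x + \frac{x + N}{-1 + \left(5 + N\right)} = - 4 x + \frac{N + x}{4 + N}$)
$w{\left(56,-60 \right)} - 4449 = \frac{56 - -900 - 224 \left(-60\right)}{4 + 56} - 4449 = \frac{56 + 900 + 13440}{60} - 4449 = \frac{1}{60} \cdot 14396 - 4449 = \frac{3599}{15} - 4449 = - \frac{63136}{15}$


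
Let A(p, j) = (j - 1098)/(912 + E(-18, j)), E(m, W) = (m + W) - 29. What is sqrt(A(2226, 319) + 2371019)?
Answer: sqrt(207739143058)/296 ≈ 1539.8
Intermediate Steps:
E(m, W) = -29 + W + m (E(m, W) = (W + m) - 29 = -29 + W + m)
A(p, j) = (-1098 + j)/(865 + j) (A(p, j) = (j - 1098)/(912 + (-29 + j - 18)) = (-1098 + j)/(912 + (-47 + j)) = (-1098 + j)/(865 + j))
sqrt(A(2226, 319) + 2371019) = sqrt((-1098 + 319)/(865 + 319) + 2371019) = sqrt(-779/1184 + 2371019) = sqrt(2807285717/1184) = sqrt(207739143058)/296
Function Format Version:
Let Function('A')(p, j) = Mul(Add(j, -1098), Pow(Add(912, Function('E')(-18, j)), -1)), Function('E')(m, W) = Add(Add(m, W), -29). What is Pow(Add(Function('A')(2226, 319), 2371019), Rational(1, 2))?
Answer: Mul(Rational(1, 296), Pow(207739143058, Rational(1, 2))) ≈ 1539.8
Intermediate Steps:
Function('E')(m, W) = Add(-29, W, m) (Function('E')(m, W) = Add(Add(W, m), -29) = Add(-29, W, m))
Function('A')(p, j) = Mul(Pow(Add(865, j), -1), Add(-1098, j)) (Function('A')(p, j) = Mul(Add(j, -1098), Pow(Add(912, Add(-29, j, -18)), -1)) = Mul(Add(-1098, j), Pow(Add(912, Add(-47, j)), -1)) = Mul(Add(-1098, j), Pow(Add(865, j), -1)) = Mul(Pow(Add(865, j), -1), Add(-1098, j)))
Pow(Add(Function('A')(2226, 319), 2371019), Rational(1, 2)) = Pow(Add(Mul(Pow(Add(865, 319), -1), Add(-1098, 319)), 2371019), Rational(1, 2)) = Pow(Add(Mul(Pow(1184, -1), -779), 2371019), Rational(1, 2)) = Pow(Add(Mul(Rational(1, 1184), -779), 2371019), Rational(1, 2)) = Pow(Add(Rational(-779, 1184), 2371019), Rational(1, 2)) = Pow(Rational(2807285717, 1184), Rational(1, 2)) = Mul(Rational(1, 296), Pow(207739143058, Rational(1, 2)))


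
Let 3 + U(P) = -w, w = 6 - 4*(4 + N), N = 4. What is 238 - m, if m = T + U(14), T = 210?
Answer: 5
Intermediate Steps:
w = -26 (w = 6 - 4*(4 + 4) = 6 - 4*8 = 6 - 32 = -26)
U(P) = 23 (U(P) = -3 - 1*(-26) = -3 + 26 = 23)
m = 233 (m = 210 + 23 = 233)
238 - m = 238 - 1*233 = 238 - 233 = 5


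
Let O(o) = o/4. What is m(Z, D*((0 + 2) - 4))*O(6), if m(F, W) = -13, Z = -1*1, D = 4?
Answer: -39/2 ≈ -19.500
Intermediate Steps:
Z = -1
O(o) = o/4 (O(o) = o*(¼) = o/4)
m(Z, D*((0 + 2) - 4))*O(6) = -13*6/4 = -13*3/2 = -39/2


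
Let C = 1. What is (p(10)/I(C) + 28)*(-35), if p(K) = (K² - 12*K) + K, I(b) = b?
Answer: -630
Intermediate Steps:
p(K) = K² - 11*K
(p(10)/I(C) + 28)*(-35) = ((10*(-11 + 10))/1 + 28)*(-35) = ((10*(-1))*1 + 28)*(-35) = (-10*1 + 28)*(-35) = (-10 + 28)*(-35) = 18*(-35) = -630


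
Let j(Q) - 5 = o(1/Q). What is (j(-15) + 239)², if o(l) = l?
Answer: 13388281/225 ≈ 59504.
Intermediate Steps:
j(Q) = 5 + 1/Q
(j(-15) + 239)² = ((5 + 1/(-15)) + 239)² = ((5 - 1/15) + 239)² = (74/15 + 239)² = (3659/15)² = 13388281/225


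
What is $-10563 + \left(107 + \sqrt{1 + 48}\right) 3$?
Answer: $-10221$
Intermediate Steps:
$-10563 + \left(107 + \sqrt{1 + 48}\right) 3 = -10563 + \left(107 + \sqrt{49}\right) 3 = -10563 + \left(107 + 7\right) 3 = -10563 + 114 \cdot 3 = -10563 + 342 = -10221$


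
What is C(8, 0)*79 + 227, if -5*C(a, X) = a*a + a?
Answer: -4553/5 ≈ -910.60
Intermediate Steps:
C(a, X) = -a/5 - a²/5 (C(a, X) = -(a*a + a)/5 = -(a² + a)/5 = -(a + a²)/5 = -a/5 - a²/5)
C(8, 0)*79 + 227 = -⅕*8*(1 + 8)*79 + 227 = -⅕*8*9*79 + 227 = -72/5*79 + 227 = -5688/5 + 227 = -4553/5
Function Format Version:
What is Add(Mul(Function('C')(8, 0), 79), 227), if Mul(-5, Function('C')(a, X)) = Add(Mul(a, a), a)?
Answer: Rational(-4553, 5) ≈ -910.60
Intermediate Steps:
Function('C')(a, X) = Add(Mul(Rational(-1, 5), a), Mul(Rational(-1, 5), Pow(a, 2))) (Function('C')(a, X) = Mul(Rational(-1, 5), Add(Mul(a, a), a)) = Mul(Rational(-1, 5), Add(Pow(a, 2), a)) = Mul(Rational(-1, 5), Add(a, Pow(a, 2))) = Add(Mul(Rational(-1, 5), a), Mul(Rational(-1, 5), Pow(a, 2))))
Add(Mul(Function('C')(8, 0), 79), 227) = Add(Mul(Mul(Rational(-1, 5), 8, Add(1, 8)), 79), 227) = Add(Mul(Mul(Rational(-1, 5), 8, 9), 79), 227) = Add(Mul(Rational(-72, 5), 79), 227) = Add(Rational(-5688, 5), 227) = Rational(-4553, 5)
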